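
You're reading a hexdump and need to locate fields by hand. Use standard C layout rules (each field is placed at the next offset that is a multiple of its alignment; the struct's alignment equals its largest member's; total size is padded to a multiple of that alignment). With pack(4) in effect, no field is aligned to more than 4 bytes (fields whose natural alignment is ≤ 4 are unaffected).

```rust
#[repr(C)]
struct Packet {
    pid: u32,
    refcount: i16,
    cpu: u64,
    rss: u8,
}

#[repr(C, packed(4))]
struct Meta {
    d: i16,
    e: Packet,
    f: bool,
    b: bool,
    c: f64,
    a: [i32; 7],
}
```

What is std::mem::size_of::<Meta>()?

68 bytes

Packet: 0..4  pid  (4B, 4-aligned); 4..6  refcount  (2B, 2-aligned); 6..8  -- padding (2B); 8..16  cpu  (8B, 8-aligned); 16..17  rss  (1B, 1-aligned); 17..24  -- tail padding (7B); sizeof = 24, alignof = 8
0..2  d  (2B, 2-aligned)
2..4  -- padding (2B)
4..28  e  (24B, 4-aligned)
28..29  f  (1B, 1-aligned)
29..30  b  (1B, 1-aligned)
30..32  -- padding (2B)
32..40  c  (8B, 4-aligned)
40..68  a  (28B, 4-aligned)
sizeof = 68, alignof = 4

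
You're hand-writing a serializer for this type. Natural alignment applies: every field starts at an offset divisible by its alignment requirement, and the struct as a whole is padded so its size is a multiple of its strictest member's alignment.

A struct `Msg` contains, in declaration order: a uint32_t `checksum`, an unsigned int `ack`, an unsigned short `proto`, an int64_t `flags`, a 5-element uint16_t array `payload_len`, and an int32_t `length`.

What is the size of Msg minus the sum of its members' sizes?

0..4  checksum  (4B, 4-aligned)
4..8  ack  (4B, 4-aligned)
8..10  proto  (2B, 2-aligned)
10..16  -- padding (6B)
16..24  flags  (8B, 8-aligned)
24..34  payload_len  (10B, 2-aligned)
34..36  -- padding (2B)
36..40  length  (4B, 4-aligned)
sizeof = 40, alignof = 8
data bytes 32, size 40 → padding 8

8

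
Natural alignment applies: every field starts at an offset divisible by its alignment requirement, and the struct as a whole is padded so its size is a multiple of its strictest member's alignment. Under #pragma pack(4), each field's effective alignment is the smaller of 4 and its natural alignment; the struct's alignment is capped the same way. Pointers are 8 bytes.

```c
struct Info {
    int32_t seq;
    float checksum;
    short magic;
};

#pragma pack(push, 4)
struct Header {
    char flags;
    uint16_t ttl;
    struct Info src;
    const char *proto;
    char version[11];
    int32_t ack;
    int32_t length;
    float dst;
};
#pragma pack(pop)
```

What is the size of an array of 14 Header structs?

672

Info: seq at 0 (size 4, align 4) → ends 4; checksum at 4 (size 4, align 4) → ends 8; magic at 8 (size 2, align 2) → ends 10; tail pad 2 to reach multiple of 4; total 12 bytes, alignment 4
flags at 0 (size 1, align 1) → ends 1
pad 1 to align 2 for ttl
ttl at 2 (size 2, align 2) → ends 4
src at 4 (size 12, align 4) → ends 16
proto at 16 (size 8, align 4) → ends 24
version at 24 (size 11, align 1) → ends 35
pad 1 to align 4 for ack
ack at 36 (size 4, align 4) → ends 40
length at 40 (size 4, align 4) → ends 44
dst at 44 (size 4, align 4) → ends 48
total 48 bytes, alignment 4
array of 14: 14 × 48 = 672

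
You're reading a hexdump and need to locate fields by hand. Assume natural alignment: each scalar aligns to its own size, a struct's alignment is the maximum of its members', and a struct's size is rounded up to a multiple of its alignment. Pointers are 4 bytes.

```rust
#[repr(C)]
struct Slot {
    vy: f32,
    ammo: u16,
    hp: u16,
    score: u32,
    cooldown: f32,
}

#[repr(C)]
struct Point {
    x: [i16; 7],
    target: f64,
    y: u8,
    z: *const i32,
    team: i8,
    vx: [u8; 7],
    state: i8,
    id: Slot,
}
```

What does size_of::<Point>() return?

64 bytes

Slot: vy at 0 (size 4, align 4) → ends 4; ammo at 4 (size 2, align 2) → ends 6; hp at 6 (size 2, align 2) → ends 8; score at 8 (size 4, align 4) → ends 12; cooldown at 12 (size 4, align 4) → ends 16; total 16 bytes, alignment 4
x at 0 (size 14, align 2) → ends 14
pad 2 to align 8 for target
target at 16 (size 8, align 8) → ends 24
y at 24 (size 1, align 1) → ends 25
pad 3 to align 4 for z
z at 28 (size 4, align 4) → ends 32
team at 32 (size 1, align 1) → ends 33
vx at 33 (size 7, align 1) → ends 40
state at 40 (size 1, align 1) → ends 41
pad 3 to align 4 for id
id at 44 (size 16, align 4) → ends 60
tail pad 4 to reach multiple of 8
total 64 bytes, alignment 8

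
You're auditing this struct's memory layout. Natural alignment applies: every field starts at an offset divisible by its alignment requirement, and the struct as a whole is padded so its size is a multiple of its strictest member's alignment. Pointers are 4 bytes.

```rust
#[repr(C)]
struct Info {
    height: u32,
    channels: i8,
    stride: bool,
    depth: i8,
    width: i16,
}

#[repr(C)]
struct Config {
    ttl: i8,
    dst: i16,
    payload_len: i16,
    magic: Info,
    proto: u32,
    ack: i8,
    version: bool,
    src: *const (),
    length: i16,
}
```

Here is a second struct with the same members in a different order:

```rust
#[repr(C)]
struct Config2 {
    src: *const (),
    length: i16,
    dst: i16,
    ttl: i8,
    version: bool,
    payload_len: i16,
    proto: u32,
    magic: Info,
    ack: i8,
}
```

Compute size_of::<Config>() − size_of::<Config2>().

4

Info: 0..4  height  (4B, 4-aligned); 4..5  channels  (1B, 1-aligned); 5..6  stride  (1B, 1-aligned); 6..7  depth  (1B, 1-aligned); 7..8  -- padding (1B); 8..10  width  (2B, 2-aligned); 10..12  -- tail padding (2B); sizeof = 12, alignof = 4
0..1  ttl  (1B, 1-aligned)
1..2  -- padding (1B)
2..4  dst  (2B, 2-aligned)
4..6  payload_len  (2B, 2-aligned)
6..8  -- padding (2B)
8..20  magic  (12B, 4-aligned)
20..24  proto  (4B, 4-aligned)
24..25  ack  (1B, 1-aligned)
25..26  version  (1B, 1-aligned)
26..28  -- padding (2B)
28..32  src  (4B, 4-aligned)
32..34  length  (2B, 2-aligned)
34..36  -- tail padding (2B)
sizeof = 36, alignof = 4
— Config2 —
0..4  src  (4B, 4-aligned)
4..6  length  (2B, 2-aligned)
6..8  dst  (2B, 2-aligned)
8..9  ttl  (1B, 1-aligned)
9..10  version  (1B, 1-aligned)
10..12  payload_len  (2B, 2-aligned)
12..16  proto  (4B, 4-aligned)
16..28  magic  (12B, 4-aligned)
28..29  ack  (1B, 1-aligned)
29..32  -- tail padding (3B)
sizeof = 32, alignof = 4
36 − 32 = 4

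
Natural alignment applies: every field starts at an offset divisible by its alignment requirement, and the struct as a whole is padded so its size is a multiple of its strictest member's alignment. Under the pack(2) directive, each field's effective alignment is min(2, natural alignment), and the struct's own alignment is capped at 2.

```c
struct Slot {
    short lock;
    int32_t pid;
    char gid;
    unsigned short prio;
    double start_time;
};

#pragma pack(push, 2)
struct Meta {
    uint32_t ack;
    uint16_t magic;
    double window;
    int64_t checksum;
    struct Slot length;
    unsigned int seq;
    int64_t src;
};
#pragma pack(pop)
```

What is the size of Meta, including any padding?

Slot: @0: lock [2B, align 2] → 2; +2 pad (align 4); @4: pid [4B, align 4] → 8; @8: gid [1B, align 1] → 9; +1 pad (align 2); @10: prio [2B, align 2] → 12; +4 pad (align 8); @16: start_time [8B, align 8] → 24; size 24, align 8
@0: ack [4B, align 2] → 4
@4: magic [2B, align 2] → 6
@6: window [8B, align 2] → 14
@14: checksum [8B, align 2] → 22
@22: length [24B, align 2] → 46
@46: seq [4B, align 2] → 50
@50: src [8B, align 2] → 58
size 58, align 2

58 bytes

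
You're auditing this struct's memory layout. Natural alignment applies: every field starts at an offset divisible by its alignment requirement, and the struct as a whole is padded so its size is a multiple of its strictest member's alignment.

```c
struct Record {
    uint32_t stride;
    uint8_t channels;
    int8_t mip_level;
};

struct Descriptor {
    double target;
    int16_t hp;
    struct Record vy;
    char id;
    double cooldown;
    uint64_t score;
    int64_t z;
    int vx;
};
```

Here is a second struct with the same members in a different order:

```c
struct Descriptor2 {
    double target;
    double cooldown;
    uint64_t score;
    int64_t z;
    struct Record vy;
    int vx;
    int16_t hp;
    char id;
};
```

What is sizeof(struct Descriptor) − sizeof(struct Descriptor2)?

8

Record: 0..4  stride  (4B, 4-aligned); 4..5  channels  (1B, 1-aligned); 5..6  mip_level  (1B, 1-aligned); 6..8  -- tail padding (2B); sizeof = 8, alignof = 4
0..8  target  (8B, 8-aligned)
8..10  hp  (2B, 2-aligned)
10..12  -- padding (2B)
12..20  vy  (8B, 4-aligned)
20..21  id  (1B, 1-aligned)
21..24  -- padding (3B)
24..32  cooldown  (8B, 8-aligned)
32..40  score  (8B, 8-aligned)
40..48  z  (8B, 8-aligned)
48..52  vx  (4B, 4-aligned)
52..56  -- tail padding (4B)
sizeof = 56, alignof = 8
— Descriptor2 —
0..8  target  (8B, 8-aligned)
8..16  cooldown  (8B, 8-aligned)
16..24  score  (8B, 8-aligned)
24..32  z  (8B, 8-aligned)
32..40  vy  (8B, 4-aligned)
40..44  vx  (4B, 4-aligned)
44..46  hp  (2B, 2-aligned)
46..47  id  (1B, 1-aligned)
47..48  -- tail padding (1B)
sizeof = 48, alignof = 8
56 − 48 = 8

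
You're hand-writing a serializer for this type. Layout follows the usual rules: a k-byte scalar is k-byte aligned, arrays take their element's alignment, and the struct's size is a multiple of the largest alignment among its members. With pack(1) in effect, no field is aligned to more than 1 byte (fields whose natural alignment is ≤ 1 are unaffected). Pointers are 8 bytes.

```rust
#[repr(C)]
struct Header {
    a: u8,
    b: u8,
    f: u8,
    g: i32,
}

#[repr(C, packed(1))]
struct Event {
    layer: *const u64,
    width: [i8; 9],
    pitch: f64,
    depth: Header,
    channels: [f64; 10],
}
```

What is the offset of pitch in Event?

17

Header: a at 0 (size 1, align 1) → ends 1; b at 1 (size 1, align 1) → ends 2; f at 2 (size 1, align 1) → ends 3; pad 1 to align 4 for g; g at 4 (size 4, align 4) → ends 8; total 8 bytes, alignment 4
layer at 0 (size 8, align 1) → ends 8
width at 8 (size 9, align 1) → ends 17
pitch at 17 (size 8, align 1) → ends 25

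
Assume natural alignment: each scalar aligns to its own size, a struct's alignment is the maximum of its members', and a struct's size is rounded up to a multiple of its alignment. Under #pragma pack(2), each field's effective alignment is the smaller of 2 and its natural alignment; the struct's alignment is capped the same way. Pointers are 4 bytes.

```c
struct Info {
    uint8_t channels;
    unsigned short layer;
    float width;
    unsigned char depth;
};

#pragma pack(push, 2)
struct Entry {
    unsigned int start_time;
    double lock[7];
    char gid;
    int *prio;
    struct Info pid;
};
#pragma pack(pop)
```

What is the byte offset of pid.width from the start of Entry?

Info: 0..1  channels  (1B, 1-aligned); 1..2  -- padding (1B); 2..4  layer  (2B, 2-aligned); 4..8  width  (4B, 4-aligned); 8..9  depth  (1B, 1-aligned); 9..12  -- tail padding (3B); sizeof = 12, alignof = 4
0..4  start_time  (4B, 2-aligned)
4..60  lock  (56B, 2-aligned)
60..61  gid  (1B, 1-aligned)
61..62  -- padding (1B)
62..66  prio  (4B, 2-aligned)
66..78  pid  (12B, 2-aligned)
within Info: width at 4
66 + 4 = 70

70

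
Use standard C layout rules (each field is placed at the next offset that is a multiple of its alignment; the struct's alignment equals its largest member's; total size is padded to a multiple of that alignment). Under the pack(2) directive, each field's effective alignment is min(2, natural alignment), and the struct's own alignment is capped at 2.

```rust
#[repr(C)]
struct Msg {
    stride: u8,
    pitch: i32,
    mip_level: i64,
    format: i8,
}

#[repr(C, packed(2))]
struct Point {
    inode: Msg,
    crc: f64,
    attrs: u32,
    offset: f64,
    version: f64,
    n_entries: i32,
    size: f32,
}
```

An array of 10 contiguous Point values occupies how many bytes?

Msg: stride at 0 (size 1, align 1) → ends 1; pad 3 to align 4 for pitch; pitch at 4 (size 4, align 4) → ends 8; mip_level at 8 (size 8, align 8) → ends 16; format at 16 (size 1, align 1) → ends 17; tail pad 7 to reach multiple of 8; total 24 bytes, alignment 8
inode at 0 (size 24, align 2) → ends 24
crc at 24 (size 8, align 2) → ends 32
attrs at 32 (size 4, align 2) → ends 36
offset at 36 (size 8, align 2) → ends 44
version at 44 (size 8, align 2) → ends 52
n_entries at 52 (size 4, align 2) → ends 56
size at 56 (size 4, align 2) → ends 60
total 60 bytes, alignment 2
array of 10: 10 × 60 = 600

600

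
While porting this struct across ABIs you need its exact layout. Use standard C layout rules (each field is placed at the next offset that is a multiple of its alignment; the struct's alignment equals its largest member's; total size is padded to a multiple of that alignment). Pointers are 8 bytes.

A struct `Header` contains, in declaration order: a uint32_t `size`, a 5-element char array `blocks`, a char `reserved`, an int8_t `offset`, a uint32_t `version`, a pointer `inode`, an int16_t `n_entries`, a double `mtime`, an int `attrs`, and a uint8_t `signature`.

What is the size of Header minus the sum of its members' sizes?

@0: size [4B, align 4] → 4
@4: blocks [5B, align 1] → 9
@9: reserved [1B, align 1] → 10
@10: offset [1B, align 1] → 11
+1 pad (align 4)
@12: version [4B, align 4] → 16
@16: inode [8B, align 8] → 24
@24: n_entries [2B, align 2] → 26
+6 pad (align 8)
@32: mtime [8B, align 8] → 40
@40: attrs [4B, align 4] → 44
@44: signature [1B, align 1] → 45
+3 tail pad (align 8)
size 48, align 8
data bytes 38, size 48 → padding 10

10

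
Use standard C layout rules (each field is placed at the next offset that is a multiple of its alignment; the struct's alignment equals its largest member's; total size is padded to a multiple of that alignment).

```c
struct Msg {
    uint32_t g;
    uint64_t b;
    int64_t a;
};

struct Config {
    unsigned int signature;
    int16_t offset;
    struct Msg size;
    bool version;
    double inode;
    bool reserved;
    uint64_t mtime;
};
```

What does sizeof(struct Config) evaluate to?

Msg: g at 0 (size 4, align 4) → ends 4; pad 4 to align 8 for b; b at 8 (size 8, align 8) → ends 16; a at 16 (size 8, align 8) → ends 24; total 24 bytes, alignment 8
signature at 0 (size 4, align 4) → ends 4
offset at 4 (size 2, align 2) → ends 6
pad 2 to align 8 for size
size at 8 (size 24, align 8) → ends 32
version at 32 (size 1, align 1) → ends 33
pad 7 to align 8 for inode
inode at 40 (size 8, align 8) → ends 48
reserved at 48 (size 1, align 1) → ends 49
pad 7 to align 8 for mtime
mtime at 56 (size 8, align 8) → ends 64
total 64 bytes, alignment 8

64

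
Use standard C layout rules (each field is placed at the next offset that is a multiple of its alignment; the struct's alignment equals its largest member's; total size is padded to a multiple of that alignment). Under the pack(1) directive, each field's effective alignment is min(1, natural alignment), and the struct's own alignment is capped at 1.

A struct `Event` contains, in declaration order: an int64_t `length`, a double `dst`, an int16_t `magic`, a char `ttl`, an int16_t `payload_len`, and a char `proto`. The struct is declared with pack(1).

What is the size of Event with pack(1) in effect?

length at 0 (size 8, align 1) → ends 8
dst at 8 (size 8, align 1) → ends 16
magic at 16 (size 2, align 1) → ends 18
ttl at 18 (size 1, align 1) → ends 19
payload_len at 19 (size 2, align 1) → ends 21
proto at 21 (size 1, align 1) → ends 22
total 22 bytes, alignment 1

22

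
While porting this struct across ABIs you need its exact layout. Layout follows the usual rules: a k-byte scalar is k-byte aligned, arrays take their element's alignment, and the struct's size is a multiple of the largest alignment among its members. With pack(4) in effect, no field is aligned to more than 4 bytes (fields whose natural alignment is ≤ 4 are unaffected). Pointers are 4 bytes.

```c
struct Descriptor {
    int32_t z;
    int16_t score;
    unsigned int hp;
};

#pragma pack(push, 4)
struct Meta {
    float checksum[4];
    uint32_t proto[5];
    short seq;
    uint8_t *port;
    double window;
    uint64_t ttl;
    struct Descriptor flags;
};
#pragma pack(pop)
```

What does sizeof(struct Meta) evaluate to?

Descriptor: z at 0 (size 4, align 4) → ends 4; score at 4 (size 2, align 2) → ends 6; pad 2 to align 4 for hp; hp at 8 (size 4, align 4) → ends 12; total 12 bytes, alignment 4
checksum at 0 (size 16, align 4) → ends 16
proto at 16 (size 20, align 4) → ends 36
seq at 36 (size 2, align 2) → ends 38
pad 2 to align 4 for port
port at 40 (size 4, align 4) → ends 44
window at 44 (size 8, align 4) → ends 52
ttl at 52 (size 8, align 4) → ends 60
flags at 60 (size 12, align 4) → ends 72
total 72 bytes, alignment 4

72 bytes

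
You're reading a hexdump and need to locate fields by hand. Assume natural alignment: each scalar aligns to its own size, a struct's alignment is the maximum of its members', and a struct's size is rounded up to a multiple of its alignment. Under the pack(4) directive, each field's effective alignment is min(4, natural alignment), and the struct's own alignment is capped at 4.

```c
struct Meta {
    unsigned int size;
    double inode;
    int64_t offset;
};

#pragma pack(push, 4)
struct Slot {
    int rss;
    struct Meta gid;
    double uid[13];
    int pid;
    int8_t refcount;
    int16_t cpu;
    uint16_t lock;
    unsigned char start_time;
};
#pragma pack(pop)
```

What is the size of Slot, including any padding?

Meta: size at 0 (size 4, align 4) → ends 4; pad 4 to align 8 for inode; inode at 8 (size 8, align 8) → ends 16; offset at 16 (size 8, align 8) → ends 24; total 24 bytes, alignment 8
rss at 0 (size 4, align 4) → ends 4
gid at 4 (size 24, align 4) → ends 28
uid at 28 (size 104, align 4) → ends 132
pid at 132 (size 4, align 4) → ends 136
refcount at 136 (size 1, align 1) → ends 137
pad 1 to align 2 for cpu
cpu at 138 (size 2, align 2) → ends 140
lock at 140 (size 2, align 2) → ends 142
start_time at 142 (size 1, align 1) → ends 143
tail pad 1 to reach multiple of 4
total 144 bytes, alignment 4

144 bytes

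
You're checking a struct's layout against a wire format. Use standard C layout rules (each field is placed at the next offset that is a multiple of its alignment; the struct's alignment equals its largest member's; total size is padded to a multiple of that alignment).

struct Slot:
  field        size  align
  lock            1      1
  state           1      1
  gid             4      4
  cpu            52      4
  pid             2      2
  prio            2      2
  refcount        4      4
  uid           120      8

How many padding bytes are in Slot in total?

lock at 0 (size 1, align 1) → ends 1
state at 1 (size 1, align 1) → ends 2
pad 2 to align 4 for gid
gid at 4 (size 4, align 4) → ends 8
cpu at 8 (size 52, align 4) → ends 60
pid at 60 (size 2, align 2) → ends 62
prio at 62 (size 2, align 2) → ends 64
refcount at 64 (size 4, align 4) → ends 68
pad 4 to align 8 for uid
uid at 72 (size 120, align 8) → ends 192
total 192 bytes, alignment 8
data bytes 186, size 192 → padding 6

6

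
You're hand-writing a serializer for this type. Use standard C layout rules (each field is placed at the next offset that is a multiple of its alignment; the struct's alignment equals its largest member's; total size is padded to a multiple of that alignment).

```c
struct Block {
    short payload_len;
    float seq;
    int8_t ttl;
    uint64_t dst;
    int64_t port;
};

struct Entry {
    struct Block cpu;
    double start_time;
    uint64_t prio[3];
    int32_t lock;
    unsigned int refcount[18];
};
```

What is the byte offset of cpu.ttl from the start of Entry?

Block: payload_len at 0 (size 2, align 2) → ends 2; pad 2 to align 4 for seq; seq at 4 (size 4, align 4) → ends 8; ttl at 8 (size 1, align 1) → ends 9; pad 7 to align 8 for dst; dst at 16 (size 8, align 8) → ends 24; port at 24 (size 8, align 8) → ends 32; total 32 bytes, alignment 8
cpu at 0 (size 32, align 8) → ends 32
within Block: ttl at 8
0 + 8 = 8

8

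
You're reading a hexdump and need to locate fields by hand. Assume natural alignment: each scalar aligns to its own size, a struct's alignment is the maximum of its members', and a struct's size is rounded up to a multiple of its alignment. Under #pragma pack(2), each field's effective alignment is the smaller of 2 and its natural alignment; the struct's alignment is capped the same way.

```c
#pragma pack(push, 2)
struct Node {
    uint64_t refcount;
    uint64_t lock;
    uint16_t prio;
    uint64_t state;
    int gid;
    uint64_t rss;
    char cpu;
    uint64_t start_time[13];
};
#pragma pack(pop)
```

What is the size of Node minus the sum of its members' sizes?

1

refcount at 0 (size 8, align 2) → ends 8
lock at 8 (size 8, align 2) → ends 16
prio at 16 (size 2, align 2) → ends 18
state at 18 (size 8, align 2) → ends 26
gid at 26 (size 4, align 2) → ends 30
rss at 30 (size 8, align 2) → ends 38
cpu at 38 (size 1, align 1) → ends 39
pad 1 to align 2 for start_time
start_time at 40 (size 104, align 2) → ends 144
total 144 bytes, alignment 2
data bytes 143, size 144 → padding 1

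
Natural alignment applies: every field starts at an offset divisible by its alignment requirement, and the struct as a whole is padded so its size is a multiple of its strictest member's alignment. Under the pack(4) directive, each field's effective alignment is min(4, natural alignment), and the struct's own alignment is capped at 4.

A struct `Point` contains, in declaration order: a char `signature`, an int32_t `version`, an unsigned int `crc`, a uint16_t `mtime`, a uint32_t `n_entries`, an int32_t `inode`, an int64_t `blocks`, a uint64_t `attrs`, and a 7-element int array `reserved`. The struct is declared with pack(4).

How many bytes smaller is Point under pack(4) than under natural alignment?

4

natural layout:
  @0: signature [1B, align 1] → 1
  +3 pad (align 4)
  @4: version [4B, align 4] → 8
  @8: crc [4B, align 4] → 12
  @12: mtime [2B, align 2] → 14
  +2 pad (align 4)
  @16: n_entries [4B, align 4] → 20
  @20: inode [4B, align 4] → 24
  @24: blocks [8B, align 8] → 32
  @32: attrs [8B, align 8] → 40
  @40: reserved [28B, align 4] → 68
  +4 tail pad (align 8)
  size 72, align 8
packed(4) layout:
  @0: signature [1B, align 1] → 1
  +3 pad (align 4)
  @4: version [4B, align 4] → 8
  @8: crc [4B, align 4] → 12
  @12: mtime [2B, align 2] → 14
  +2 pad (align 4)
  @16: n_entries [4B, align 4] → 20
  @20: inode [4B, align 4] → 24
  @24: blocks [8B, align 4] → 32
  @32: attrs [8B, align 4] → 40
  @40: reserved [28B, align 4] → 68
  size 68, align 4
72 − 68 = 4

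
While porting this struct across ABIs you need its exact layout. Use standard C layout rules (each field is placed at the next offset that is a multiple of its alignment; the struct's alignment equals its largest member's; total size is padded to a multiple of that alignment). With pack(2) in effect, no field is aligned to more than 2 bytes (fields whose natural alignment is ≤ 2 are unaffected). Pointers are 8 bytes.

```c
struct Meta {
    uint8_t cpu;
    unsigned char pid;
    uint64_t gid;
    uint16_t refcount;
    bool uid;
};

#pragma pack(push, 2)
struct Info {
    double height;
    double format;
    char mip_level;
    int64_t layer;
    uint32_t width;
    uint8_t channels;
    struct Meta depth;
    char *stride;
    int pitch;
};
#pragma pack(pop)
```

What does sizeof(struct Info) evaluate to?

68

Meta: 0..1  cpu  (1B, 1-aligned); 1..2  pid  (1B, 1-aligned); 2..8  -- padding (6B); 8..16  gid  (8B, 8-aligned); 16..18  refcount  (2B, 2-aligned); 18..19  uid  (1B, 1-aligned); 19..24  -- tail padding (5B); sizeof = 24, alignof = 8
0..8  height  (8B, 2-aligned)
8..16  format  (8B, 2-aligned)
16..17  mip_level  (1B, 1-aligned)
17..18  -- padding (1B)
18..26  layer  (8B, 2-aligned)
26..30  width  (4B, 2-aligned)
30..31  channels  (1B, 1-aligned)
31..32  -- padding (1B)
32..56  depth  (24B, 2-aligned)
56..64  stride  (8B, 2-aligned)
64..68  pitch  (4B, 2-aligned)
sizeof = 68, alignof = 2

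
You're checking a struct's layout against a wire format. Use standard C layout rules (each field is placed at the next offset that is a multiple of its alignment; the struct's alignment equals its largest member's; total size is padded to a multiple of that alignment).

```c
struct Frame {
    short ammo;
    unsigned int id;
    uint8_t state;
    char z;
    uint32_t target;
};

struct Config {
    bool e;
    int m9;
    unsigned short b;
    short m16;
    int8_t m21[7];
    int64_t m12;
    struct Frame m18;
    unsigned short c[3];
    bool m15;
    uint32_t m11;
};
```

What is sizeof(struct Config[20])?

Frame: @0: ammo [2B, align 2] → 2; +2 pad (align 4); @4: id [4B, align 4] → 8; @8: state [1B, align 1] → 9; @9: z [1B, align 1] → 10; +2 pad (align 4); @12: target [4B, align 4] → 16; size 16, align 4
@0: e [1B, align 1] → 1
+3 pad (align 4)
@4: m9 [4B, align 4] → 8
@8: b [2B, align 2] → 10
@10: m16 [2B, align 2] → 12
@12: m21 [7B, align 1] → 19
+5 pad (align 8)
@24: m12 [8B, align 8] → 32
@32: m18 [16B, align 4] → 48
@48: c [6B, align 2] → 54
@54: m15 [1B, align 1] → 55
+1 pad (align 4)
@56: m11 [4B, align 4] → 60
+4 tail pad (align 8)
size 64, align 8
array of 20: 20 × 64 = 1280

1280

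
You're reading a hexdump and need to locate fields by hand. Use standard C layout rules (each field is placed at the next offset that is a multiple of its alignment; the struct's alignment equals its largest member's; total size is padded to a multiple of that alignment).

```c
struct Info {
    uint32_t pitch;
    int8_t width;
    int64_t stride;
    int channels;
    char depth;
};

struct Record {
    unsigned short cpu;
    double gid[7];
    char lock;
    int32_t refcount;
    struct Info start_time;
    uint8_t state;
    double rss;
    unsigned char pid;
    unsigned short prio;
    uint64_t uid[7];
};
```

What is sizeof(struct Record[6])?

1056

Info: 0..4  pitch  (4B, 4-aligned); 4..5  width  (1B, 1-aligned); 5..8  -- padding (3B); 8..16  stride  (8B, 8-aligned); 16..20  channels  (4B, 4-aligned); 20..21  depth  (1B, 1-aligned); 21..24  -- tail padding (3B); sizeof = 24, alignof = 8
0..2  cpu  (2B, 2-aligned)
2..8  -- padding (6B)
8..64  gid  (56B, 8-aligned)
64..65  lock  (1B, 1-aligned)
65..68  -- padding (3B)
68..72  refcount  (4B, 4-aligned)
72..96  start_time  (24B, 8-aligned)
96..97  state  (1B, 1-aligned)
97..104  -- padding (7B)
104..112  rss  (8B, 8-aligned)
112..113  pid  (1B, 1-aligned)
113..114  -- padding (1B)
114..116  prio  (2B, 2-aligned)
116..120  -- padding (4B)
120..176  uid  (56B, 8-aligned)
sizeof = 176, alignof = 8
array of 6: 6 × 176 = 1056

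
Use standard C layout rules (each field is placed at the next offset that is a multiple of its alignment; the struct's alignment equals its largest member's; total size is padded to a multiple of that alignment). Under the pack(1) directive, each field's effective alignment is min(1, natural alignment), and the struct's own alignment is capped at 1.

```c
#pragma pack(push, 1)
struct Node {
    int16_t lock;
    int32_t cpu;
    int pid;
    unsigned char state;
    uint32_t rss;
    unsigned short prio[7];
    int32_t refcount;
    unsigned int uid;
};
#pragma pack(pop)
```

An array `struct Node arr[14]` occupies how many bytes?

@0: lock [2B, align 1] → 2
@2: cpu [4B, align 1] → 6
@6: pid [4B, align 1] → 10
@10: state [1B, align 1] → 11
@11: rss [4B, align 1] → 15
@15: prio [14B, align 1] → 29
@29: refcount [4B, align 1] → 33
@33: uid [4B, align 1] → 37
size 37, align 1
array of 14: 14 × 37 = 518

518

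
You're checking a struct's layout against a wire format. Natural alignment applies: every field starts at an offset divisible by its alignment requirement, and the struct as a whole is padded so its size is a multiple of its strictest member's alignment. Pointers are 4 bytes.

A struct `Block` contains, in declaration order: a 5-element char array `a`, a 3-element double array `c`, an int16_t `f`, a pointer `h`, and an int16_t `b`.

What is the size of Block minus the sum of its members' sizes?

11

0..5  a  (5B, 1-aligned)
5..8  -- padding (3B)
8..32  c  (24B, 8-aligned)
32..34  f  (2B, 2-aligned)
34..36  -- padding (2B)
36..40  h  (4B, 4-aligned)
40..42  b  (2B, 2-aligned)
42..48  -- tail padding (6B)
sizeof = 48, alignof = 8
data bytes 37, size 48 → padding 11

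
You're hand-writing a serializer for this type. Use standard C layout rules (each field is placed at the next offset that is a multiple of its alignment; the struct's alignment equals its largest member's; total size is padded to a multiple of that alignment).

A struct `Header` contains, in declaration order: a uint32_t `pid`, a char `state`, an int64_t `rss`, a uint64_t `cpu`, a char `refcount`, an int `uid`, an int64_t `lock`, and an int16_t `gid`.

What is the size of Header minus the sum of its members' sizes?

12

pid at 0 (size 4, align 4) → ends 4
state at 4 (size 1, align 1) → ends 5
pad 3 to align 8 for rss
rss at 8 (size 8, align 8) → ends 16
cpu at 16 (size 8, align 8) → ends 24
refcount at 24 (size 1, align 1) → ends 25
pad 3 to align 4 for uid
uid at 28 (size 4, align 4) → ends 32
lock at 32 (size 8, align 8) → ends 40
gid at 40 (size 2, align 2) → ends 42
tail pad 6 to reach multiple of 8
total 48 bytes, alignment 8
data bytes 36, size 48 → padding 12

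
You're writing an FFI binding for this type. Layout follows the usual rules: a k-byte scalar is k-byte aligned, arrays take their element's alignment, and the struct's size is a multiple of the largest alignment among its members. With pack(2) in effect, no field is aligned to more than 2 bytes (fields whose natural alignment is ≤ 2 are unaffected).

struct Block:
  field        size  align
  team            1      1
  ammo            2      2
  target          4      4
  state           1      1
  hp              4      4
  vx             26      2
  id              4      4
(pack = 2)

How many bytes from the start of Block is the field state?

@0: team [1B, align 1] → 1
+1 pad (align 2)
@2: ammo [2B, align 2] → 4
@4: target [4B, align 2] → 8
@8: state [1B, align 1] → 9

8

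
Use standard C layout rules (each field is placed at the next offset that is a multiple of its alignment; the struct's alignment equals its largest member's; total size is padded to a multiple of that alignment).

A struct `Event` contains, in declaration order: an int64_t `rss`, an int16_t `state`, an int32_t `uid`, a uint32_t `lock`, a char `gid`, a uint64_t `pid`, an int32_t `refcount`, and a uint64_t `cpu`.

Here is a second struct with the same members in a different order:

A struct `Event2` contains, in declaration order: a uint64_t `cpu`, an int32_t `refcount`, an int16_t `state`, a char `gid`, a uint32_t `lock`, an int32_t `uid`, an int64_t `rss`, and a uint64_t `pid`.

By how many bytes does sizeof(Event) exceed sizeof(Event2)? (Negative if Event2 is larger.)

8

@0: rss [8B, align 8] → 8
@8: state [2B, align 2] → 10
+2 pad (align 4)
@12: uid [4B, align 4] → 16
@16: lock [4B, align 4] → 20
@20: gid [1B, align 1] → 21
+3 pad (align 8)
@24: pid [8B, align 8] → 32
@32: refcount [4B, align 4] → 36
+4 pad (align 8)
@40: cpu [8B, align 8] → 48
size 48, align 8
— Event2 —
@0: cpu [8B, align 8] → 8
@8: refcount [4B, align 4] → 12
@12: state [2B, align 2] → 14
@14: gid [1B, align 1] → 15
+1 pad (align 4)
@16: lock [4B, align 4] → 20
@20: uid [4B, align 4] → 24
@24: rss [8B, align 8] → 32
@32: pid [8B, align 8] → 40
size 40, align 8
48 − 40 = 8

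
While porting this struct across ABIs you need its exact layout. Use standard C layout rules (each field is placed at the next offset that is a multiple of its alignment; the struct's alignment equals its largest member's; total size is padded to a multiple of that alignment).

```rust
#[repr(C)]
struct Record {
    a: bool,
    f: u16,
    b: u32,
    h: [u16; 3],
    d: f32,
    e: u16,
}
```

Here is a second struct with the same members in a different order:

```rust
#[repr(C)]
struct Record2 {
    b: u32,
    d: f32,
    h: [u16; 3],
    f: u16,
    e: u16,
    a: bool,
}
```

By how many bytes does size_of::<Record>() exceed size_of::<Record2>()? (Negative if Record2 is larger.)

4

0..1  a  (1B, 1-aligned)
1..2  -- padding (1B)
2..4  f  (2B, 2-aligned)
4..8  b  (4B, 4-aligned)
8..14  h  (6B, 2-aligned)
14..16  -- padding (2B)
16..20  d  (4B, 4-aligned)
20..22  e  (2B, 2-aligned)
22..24  -- tail padding (2B)
sizeof = 24, alignof = 4
— Record2 —
0..4  b  (4B, 4-aligned)
4..8  d  (4B, 4-aligned)
8..14  h  (6B, 2-aligned)
14..16  f  (2B, 2-aligned)
16..18  e  (2B, 2-aligned)
18..19  a  (1B, 1-aligned)
19..20  -- tail padding (1B)
sizeof = 20, alignof = 4
24 − 20 = 4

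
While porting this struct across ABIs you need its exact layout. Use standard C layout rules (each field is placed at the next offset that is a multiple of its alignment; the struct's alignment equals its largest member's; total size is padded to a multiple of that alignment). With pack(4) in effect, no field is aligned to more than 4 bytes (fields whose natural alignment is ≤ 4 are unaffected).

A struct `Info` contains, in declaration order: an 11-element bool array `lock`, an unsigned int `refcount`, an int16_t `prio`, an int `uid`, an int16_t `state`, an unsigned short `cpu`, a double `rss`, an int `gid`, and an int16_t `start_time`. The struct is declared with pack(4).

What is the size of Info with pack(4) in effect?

@0: lock [11B, align 1] → 11
+1 pad (align 4)
@12: refcount [4B, align 4] → 16
@16: prio [2B, align 2] → 18
+2 pad (align 4)
@20: uid [4B, align 4] → 24
@24: state [2B, align 2] → 26
@26: cpu [2B, align 2] → 28
@28: rss [8B, align 4] → 36
@36: gid [4B, align 4] → 40
@40: start_time [2B, align 2] → 42
+2 tail pad (align 4)
size 44, align 4

44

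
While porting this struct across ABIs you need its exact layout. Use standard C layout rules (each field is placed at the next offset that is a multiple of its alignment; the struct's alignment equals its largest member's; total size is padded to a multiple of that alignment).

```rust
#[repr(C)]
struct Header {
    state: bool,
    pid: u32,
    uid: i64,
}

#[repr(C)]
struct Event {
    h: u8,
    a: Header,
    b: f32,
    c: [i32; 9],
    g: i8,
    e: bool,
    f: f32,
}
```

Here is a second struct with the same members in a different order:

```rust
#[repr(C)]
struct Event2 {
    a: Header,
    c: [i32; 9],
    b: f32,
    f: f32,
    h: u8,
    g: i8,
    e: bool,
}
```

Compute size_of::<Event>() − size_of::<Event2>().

8

Header: 0..1  state  (1B, 1-aligned); 1..4  -- padding (3B); 4..8  pid  (4B, 4-aligned); 8..16  uid  (8B, 8-aligned); sizeof = 16, alignof = 8
0..1  h  (1B, 1-aligned)
1..8  -- padding (7B)
8..24  a  (16B, 8-aligned)
24..28  b  (4B, 4-aligned)
28..64  c  (36B, 4-aligned)
64..65  g  (1B, 1-aligned)
65..66  e  (1B, 1-aligned)
66..68  -- padding (2B)
68..72  f  (4B, 4-aligned)
sizeof = 72, alignof = 8
— Event2 —
0..16  a  (16B, 8-aligned)
16..52  c  (36B, 4-aligned)
52..56  b  (4B, 4-aligned)
56..60  f  (4B, 4-aligned)
60..61  h  (1B, 1-aligned)
61..62  g  (1B, 1-aligned)
62..63  e  (1B, 1-aligned)
63..64  -- tail padding (1B)
sizeof = 64, alignof = 8
72 − 64 = 8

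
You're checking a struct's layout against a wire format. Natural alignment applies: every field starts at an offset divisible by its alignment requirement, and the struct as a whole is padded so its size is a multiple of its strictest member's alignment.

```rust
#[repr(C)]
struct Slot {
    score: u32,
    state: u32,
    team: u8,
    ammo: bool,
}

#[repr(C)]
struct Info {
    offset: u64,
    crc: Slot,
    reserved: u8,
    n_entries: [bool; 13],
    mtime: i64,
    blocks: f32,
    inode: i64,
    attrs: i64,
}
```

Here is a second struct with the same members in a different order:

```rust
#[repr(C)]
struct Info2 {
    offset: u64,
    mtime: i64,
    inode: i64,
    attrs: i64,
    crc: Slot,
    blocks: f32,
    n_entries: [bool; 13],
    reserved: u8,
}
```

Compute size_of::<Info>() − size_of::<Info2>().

Slot: score at 0 (size 4, align 4) → ends 4; state at 4 (size 4, align 4) → ends 8; team at 8 (size 1, align 1) → ends 9; ammo at 9 (size 1, align 1) → ends 10; tail pad 2 to reach multiple of 4; total 12 bytes, alignment 4
offset at 0 (size 8, align 8) → ends 8
crc at 8 (size 12, align 4) → ends 20
reserved at 20 (size 1, align 1) → ends 21
n_entries at 21 (size 13, align 1) → ends 34
pad 6 to align 8 for mtime
mtime at 40 (size 8, align 8) → ends 48
blocks at 48 (size 4, align 4) → ends 52
pad 4 to align 8 for inode
inode at 56 (size 8, align 8) → ends 64
attrs at 64 (size 8, align 8) → ends 72
total 72 bytes, alignment 8
— Info2 —
offset at 0 (size 8, align 8) → ends 8
mtime at 8 (size 8, align 8) → ends 16
inode at 16 (size 8, align 8) → ends 24
attrs at 24 (size 8, align 8) → ends 32
crc at 32 (size 12, align 4) → ends 44
blocks at 44 (size 4, align 4) → ends 48
n_entries at 48 (size 13, align 1) → ends 61
reserved at 61 (size 1, align 1) → ends 62
tail pad 2 to reach multiple of 8
total 64 bytes, alignment 8
72 − 64 = 8

8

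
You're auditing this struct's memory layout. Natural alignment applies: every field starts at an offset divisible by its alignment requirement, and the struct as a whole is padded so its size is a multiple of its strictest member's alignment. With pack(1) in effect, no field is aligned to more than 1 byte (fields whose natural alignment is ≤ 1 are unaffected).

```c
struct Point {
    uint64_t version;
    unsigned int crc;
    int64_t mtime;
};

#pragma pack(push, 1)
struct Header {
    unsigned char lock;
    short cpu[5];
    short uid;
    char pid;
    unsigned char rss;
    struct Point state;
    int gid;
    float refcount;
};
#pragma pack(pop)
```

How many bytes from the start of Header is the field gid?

Point: 0..8  version  (8B, 8-aligned); 8..12  crc  (4B, 4-aligned); 12..16  -- padding (4B); 16..24  mtime  (8B, 8-aligned); sizeof = 24, alignof = 8
0..1  lock  (1B, 1-aligned)
1..11  cpu  (10B, 1-aligned)
11..13  uid  (2B, 1-aligned)
13..14  pid  (1B, 1-aligned)
14..15  rss  (1B, 1-aligned)
15..39  state  (24B, 1-aligned)
39..43  gid  (4B, 1-aligned)

39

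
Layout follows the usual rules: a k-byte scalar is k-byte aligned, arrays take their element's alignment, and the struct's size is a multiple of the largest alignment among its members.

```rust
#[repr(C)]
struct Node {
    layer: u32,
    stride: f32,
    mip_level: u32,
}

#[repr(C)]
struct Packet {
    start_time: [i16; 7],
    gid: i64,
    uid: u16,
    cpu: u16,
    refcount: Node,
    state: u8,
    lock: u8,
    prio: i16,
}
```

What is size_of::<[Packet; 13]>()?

624

Node: @0: layer [4B, align 4] → 4; @4: stride [4B, align 4] → 8; @8: mip_level [4B, align 4] → 12; size 12, align 4
@0: start_time [14B, align 2] → 14
+2 pad (align 8)
@16: gid [8B, align 8] → 24
@24: uid [2B, align 2] → 26
@26: cpu [2B, align 2] → 28
@28: refcount [12B, align 4] → 40
@40: state [1B, align 1] → 41
@41: lock [1B, align 1] → 42
@42: prio [2B, align 2] → 44
+4 tail pad (align 8)
size 48, align 8
array of 13: 13 × 48 = 624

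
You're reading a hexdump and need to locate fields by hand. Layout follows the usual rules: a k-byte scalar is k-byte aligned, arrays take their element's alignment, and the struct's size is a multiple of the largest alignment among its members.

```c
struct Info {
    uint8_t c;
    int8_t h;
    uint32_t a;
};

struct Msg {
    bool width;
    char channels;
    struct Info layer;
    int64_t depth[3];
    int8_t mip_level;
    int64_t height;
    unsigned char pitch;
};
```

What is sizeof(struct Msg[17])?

1088

Info: c at 0 (size 1, align 1) → ends 1; h at 1 (size 1, align 1) → ends 2; pad 2 to align 4 for a; a at 4 (size 4, align 4) → ends 8; total 8 bytes, alignment 4
width at 0 (size 1, align 1) → ends 1
channels at 1 (size 1, align 1) → ends 2
pad 2 to align 4 for layer
layer at 4 (size 8, align 4) → ends 12
pad 4 to align 8 for depth
depth at 16 (size 24, align 8) → ends 40
mip_level at 40 (size 1, align 1) → ends 41
pad 7 to align 8 for height
height at 48 (size 8, align 8) → ends 56
pitch at 56 (size 1, align 1) → ends 57
tail pad 7 to reach multiple of 8
total 64 bytes, alignment 8
array of 17: 17 × 64 = 1088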